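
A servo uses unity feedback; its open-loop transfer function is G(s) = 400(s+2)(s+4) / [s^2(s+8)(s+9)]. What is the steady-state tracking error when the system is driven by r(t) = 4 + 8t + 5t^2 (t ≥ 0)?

The open loop has two poles at the origin → type 2 system. Taking each input component in turn:
  • 4: tracked with zero error.
  • 8t: tracked with zero error.
  • 5t^2: e_ss = 10/K_a with K_a=400/9 → 0.225.
Total e_ss = 0.225.

0.225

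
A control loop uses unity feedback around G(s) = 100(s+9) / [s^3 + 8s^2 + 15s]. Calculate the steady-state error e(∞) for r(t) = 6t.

The denominator has no term below 15s — 1 pole at s=0, type 1.
K_v = lim_{s→0} s·G(s) = 100·9 / 15 = 60.
e_ss = 6/K_v = 6/60 = 0.1.

0.1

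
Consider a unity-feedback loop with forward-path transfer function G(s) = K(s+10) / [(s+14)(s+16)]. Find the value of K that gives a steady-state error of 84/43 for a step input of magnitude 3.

12

No free integrators in G(s): this is a type 0 system.
K_p = lim_{s→0} G(s) = K·10 / (14·16) = (5/112)·K.
e_ss = 3/(1 + K_p) = 84/43 ⇒ 1 + (5/112)·K = 43/28 ⇒ K = 12.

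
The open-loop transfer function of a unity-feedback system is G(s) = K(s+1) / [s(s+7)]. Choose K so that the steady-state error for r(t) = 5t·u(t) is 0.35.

100

G(s) has one factor of s in the denominator, so the system is type 1.
K_v = lim_{s→0} s·G(s) = K·1 / (7) = (1/7)·K.
e_ss = 5/K_v = 0.35 ⇒ K_v = 100/7 ⇒ K = (100/7)/(1/7) = 100.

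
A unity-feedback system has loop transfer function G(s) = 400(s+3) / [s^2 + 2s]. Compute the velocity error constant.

Factoring s from the denominator leaves a polynomial with constant term 2, so the system is type 1.
K_v = lim_{s→0} s·G(s) = 400·3 / 2 = 600.

600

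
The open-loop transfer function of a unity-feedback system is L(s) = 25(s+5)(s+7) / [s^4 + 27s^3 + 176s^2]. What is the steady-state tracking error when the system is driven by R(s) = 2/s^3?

The denominator has no term below 176s^2 — 2 poles at s=0, type 2.
K_a = lim_{s→0} s^2·L(s) = 25·5·7 / 176 = 875/176.
r(t) = t^2 gives R(s) = 2/s^3.
e_ss = 2/K_a = 2/(875/176) = 352/875.

352/875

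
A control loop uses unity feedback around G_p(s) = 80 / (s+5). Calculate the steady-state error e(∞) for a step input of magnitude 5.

G_p(s) has no factors of s in the denominator, so the system is type 0.
K_p = lim_{s→0} G_p(s) = 80 / (5) = 16.
e_ss = 5/(1 + K_p) = 5/17.

5/17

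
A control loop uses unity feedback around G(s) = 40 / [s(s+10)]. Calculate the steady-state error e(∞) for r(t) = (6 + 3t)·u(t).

0.75

One free integrator in G(s): this is a type 1 system. Treating each term separately:
  • 6: tracked with zero error.
  • 3t: e_ss = 3/K_v with K_v=4 → 0.75.
Total e_ss = 0.75.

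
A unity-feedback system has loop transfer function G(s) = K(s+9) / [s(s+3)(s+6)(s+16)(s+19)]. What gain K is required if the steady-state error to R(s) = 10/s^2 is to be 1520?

4

G(s) has one factor of s in the denominator, so the system is type 1.
K_v = lim_{s→0} s·G(s) = K·9 / (3·6·16·19) = (1/608)·K.
e_ss = 10/K_v = 1520 ⇒ K_v = 1/152 ⇒ K = (1/152)/(1/608) = 4.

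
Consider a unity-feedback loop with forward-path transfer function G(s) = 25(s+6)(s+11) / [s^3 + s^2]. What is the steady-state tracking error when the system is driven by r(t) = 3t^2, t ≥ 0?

1/275

Lowest-order denominator term is s^2, so the open loop has 2 poles at the origin → type 2 system.
K_a = lim_{s→0} s^2·G(s) = 25·6·11 / 1 = 1650.
r(t) = 3t^2 gives R(s) = 6/s^3.
e_ss = 6/K_a = 6/1650 = 1/275.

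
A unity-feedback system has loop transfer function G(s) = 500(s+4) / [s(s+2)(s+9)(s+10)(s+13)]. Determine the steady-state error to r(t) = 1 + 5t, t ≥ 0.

G(s) has one factor of s in the denominator, so the system is type 1. Taking each input component in turn:
  • 1: tracked with zero error.
  • 5t: e_ss = 5/K_v with K_v=100/117 → 5.85.
Total e_ss = 5.85.

5.85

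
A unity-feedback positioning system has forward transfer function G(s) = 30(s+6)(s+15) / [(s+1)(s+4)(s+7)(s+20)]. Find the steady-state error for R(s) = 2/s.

The open loop has no poles at the origin → type 0 system.
K_p = lim_{s→0} G(s) = 30·6·15 / (1·4·7·20) = 135/28.
e_ss = 2/(1 + K_p) = 2/(163/28) = 56/163.

56/163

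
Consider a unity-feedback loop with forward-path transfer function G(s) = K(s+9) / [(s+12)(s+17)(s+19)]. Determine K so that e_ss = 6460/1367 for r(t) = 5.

G(s) has no factors of s in the denominator, so the system is type 0.
K_p = lim_{s→0} G(s) = K·9 / (12·17·19) = (3/1292)·K.
e_ss = 5/(1 + K_p) = 6460/1367 ⇒ 1 + (3/1292)·K = 1367/1292 ⇒ K = 25.

25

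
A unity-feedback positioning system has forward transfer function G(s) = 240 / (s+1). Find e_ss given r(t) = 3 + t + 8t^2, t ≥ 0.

infinity

System type = 0 (no poles at s=0). By superposition:
  • 3: e_ss = 3/(1+K_p) with K_p=240 → 3/241.
  • t: a type-0 system cannot track it, e_ss → ∞.
  • 8t^2: a type-0 system cannot track it, e_ss → ∞.
The unbounded component dominates.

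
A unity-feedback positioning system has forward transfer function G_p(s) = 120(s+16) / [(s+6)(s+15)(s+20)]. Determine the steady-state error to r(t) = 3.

45/31

The open loop has no poles at the origin → type 0 system.
K_p = lim_{s→0} G_p(s) = 120·16 / (6·15·20) = 16/15.
e_ss = 3/(1 + K_p) = 3/(31/15) = 45/31.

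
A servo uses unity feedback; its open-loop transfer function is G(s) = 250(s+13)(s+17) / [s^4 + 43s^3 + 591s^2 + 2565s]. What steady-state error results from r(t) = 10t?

513/1105

Lowest-order denominator term is 2565s, so the open loop has 1 pole at the origin → type 1 system.
K_v = lim_{s→0} s·G(s) = 250·13·17 / 2565 = 11050/513.
e_ss = 10/K_v = 10/(11050/513) = 513/1105.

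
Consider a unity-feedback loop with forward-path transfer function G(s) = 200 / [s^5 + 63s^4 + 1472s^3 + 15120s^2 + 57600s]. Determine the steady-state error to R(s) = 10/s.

0

Factoring s from the denominator leaves a polynomial with constant term 57600, so the system is type 1.
K_p = ∞ for a type-1 system; e_ss to a step is zero.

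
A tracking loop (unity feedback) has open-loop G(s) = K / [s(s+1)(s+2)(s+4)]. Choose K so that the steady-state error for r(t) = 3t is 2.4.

System type = 1 (one pole at s=0).
K_v = lim_{s→0} s·G(s) = K / (1·2·4) = 0.125·K.
e_ss = 3/K_v = 2.4 ⇒ K_v = 1.25 ⇒ K = 1.25/0.125 = 10.

10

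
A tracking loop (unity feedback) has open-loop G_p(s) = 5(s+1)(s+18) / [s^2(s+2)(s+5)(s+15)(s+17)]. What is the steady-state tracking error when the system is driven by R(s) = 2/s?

The open loop has two poles at the origin → type 2 system.
K_p = ∞ for a type-2 system; e_ss to a step is zero.

0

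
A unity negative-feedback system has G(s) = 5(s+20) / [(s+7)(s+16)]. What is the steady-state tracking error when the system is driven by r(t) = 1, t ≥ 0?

No free integrators in G(s): this is a type 0 system.
K_p = lim_{s→0} G(s) = 5·20 / (7·16) = 25/28.
e_ss = 1/(1 + K_p) = 1/(53/28) = 28/53.

28/53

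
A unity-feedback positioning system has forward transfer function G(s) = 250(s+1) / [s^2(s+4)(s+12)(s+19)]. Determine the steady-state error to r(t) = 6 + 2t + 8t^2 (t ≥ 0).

Two free integrators in G(s): this is a type 2 system. By superposition:
  • 6: tracked with zero error.
  • 2t: tracked with zero error.
  • 8t^2: e_ss = 16/K_a with K_a=125/456 → 58.368.
Total e_ss = 58.368.

58.368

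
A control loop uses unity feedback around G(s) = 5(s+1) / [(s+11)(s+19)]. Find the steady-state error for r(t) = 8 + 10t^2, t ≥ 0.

infinity

The open loop has no poles at the origin → type 0 system. Taking each input component in turn:
  • 8: e_ss = 8/(1+K_p) with K_p=5/209 → 836/107.
  • 10t^2: a type-0 system cannot track it, e_ss → ∞.
The unbounded component dominates.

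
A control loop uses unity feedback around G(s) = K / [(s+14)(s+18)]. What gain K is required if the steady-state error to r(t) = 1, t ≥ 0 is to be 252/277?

System type = 0 (no poles at s=0).
K_p = lim_{s→0} G(s) = K / (14·18) = (1/252)·K.
e_ss = 1/(1 + K_p) = 252/277 ⇒ 1 + (1/252)·K = 277/252 ⇒ K = 25.

25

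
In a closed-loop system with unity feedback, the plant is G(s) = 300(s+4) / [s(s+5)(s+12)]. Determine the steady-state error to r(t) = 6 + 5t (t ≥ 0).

0.25

G(s) has one factor of s in the denominator, so the system is type 1. By superposition:
  • 6: tracked with zero error.
  • 5t: e_ss = 5/K_v with K_v=20 → 0.25.
Total e_ss = 0.25.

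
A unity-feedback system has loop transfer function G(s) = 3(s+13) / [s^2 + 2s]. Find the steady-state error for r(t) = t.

Lowest-order denominator term is 2s, so the open loop has 1 pole at the origin → type 1 system.
K_v = lim_{s→0} s·G(s) = 3·13 / 2 = 19.5.
e_ss = 1/K_v = 1/19.5 = 2/39.

2/39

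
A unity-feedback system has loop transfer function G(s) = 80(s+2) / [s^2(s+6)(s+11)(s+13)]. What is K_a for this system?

G(s) has two factors of s in the denominator, so the system is type 2.
K_a = lim_{s→0} s^2·G(s) = 80·2 / (6·11·13) = 80/429.

80/429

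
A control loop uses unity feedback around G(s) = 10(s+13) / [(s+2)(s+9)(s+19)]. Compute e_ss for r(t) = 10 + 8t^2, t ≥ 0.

No free integrators in G(s): this is a type 0 system. By superposition:
  • 10: e_ss = 10/(1+K_p) with K_p=65/171 → 855/118.
  • 8t^2: a type-0 system cannot track it, e_ss → ∞.
The unbounded component dominates.

infinity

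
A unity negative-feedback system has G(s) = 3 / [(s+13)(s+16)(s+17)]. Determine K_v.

0

System type = 0 (no poles at s=0).
K_v = lim_{s→0} s·G(s) = 0 (the extra factor of s kills the finite limit).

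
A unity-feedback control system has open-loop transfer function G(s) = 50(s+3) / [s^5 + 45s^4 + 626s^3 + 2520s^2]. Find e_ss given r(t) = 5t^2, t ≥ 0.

Factoring s^2 from the denominator leaves a polynomial with constant term 2520, so the system is type 2.
K_a = lim_{s→0} s^2·G(s) = 50·3 / 2520 = 5/84.
r(t) = 5t^2 gives R(s) = 10/s^3.
e_ss = 10/K_a = 10/(5/84) = 168.

168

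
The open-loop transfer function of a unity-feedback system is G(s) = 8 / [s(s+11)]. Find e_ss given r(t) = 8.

The open loop has one pole at the origin → type 1 system.
K_p = ∞ for a type-1 system; e_ss to a step is zero.

0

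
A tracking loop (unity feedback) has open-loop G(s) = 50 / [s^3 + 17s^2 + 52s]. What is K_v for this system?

25/26

Factoring s from the denominator leaves a polynomial with constant term 52, so the system is type 1.
K_v = lim_{s→0} s·G(s) = 50 / 52 = 25/26.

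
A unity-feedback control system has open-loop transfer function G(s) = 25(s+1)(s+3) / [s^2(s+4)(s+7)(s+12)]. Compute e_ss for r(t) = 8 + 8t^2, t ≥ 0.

71.68

G(s) has two factors of s in the denominator, so the system is type 2. Taking each input component in turn:
  • 8: tracked with zero error.
  • 8t^2: e_ss = 16/K_a with K_a=25/112 → 71.68.
Total e_ss = 71.68.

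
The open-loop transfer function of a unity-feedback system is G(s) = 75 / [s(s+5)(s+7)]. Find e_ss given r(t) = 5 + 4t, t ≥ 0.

28/15

System type = 1 (one pole at s=0). Treating each term separately:
  • 5: tracked with zero error.
  • 4t: e_ss = 4/K_v with K_v=15/7 → 28/15.
Total e_ss = 28/15.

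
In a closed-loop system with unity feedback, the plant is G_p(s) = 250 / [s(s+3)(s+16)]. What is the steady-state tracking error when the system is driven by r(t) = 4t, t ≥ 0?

0.768

The open loop has one pole at the origin → type 1 system.
K_v = lim_{s→0} s·G_p(s) = 250 / (3·16) = 125/24.
e_ss = 4/K_v = 4/(125/24) = 0.768.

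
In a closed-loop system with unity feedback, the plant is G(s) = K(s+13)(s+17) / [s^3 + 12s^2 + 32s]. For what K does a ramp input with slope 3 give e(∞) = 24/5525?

100

Lowest-order denominator term is 32s, so the open loop has 1 pole at the origin → type 1 system.
K_v = lim_{s→0} s·G(s) = K·13·17 / 32 = (221/32)·K.
e_ss = 3/K_v = 24/5525 ⇒ K_v = 690.625 ⇒ K = 690.625/(221/32) = 100.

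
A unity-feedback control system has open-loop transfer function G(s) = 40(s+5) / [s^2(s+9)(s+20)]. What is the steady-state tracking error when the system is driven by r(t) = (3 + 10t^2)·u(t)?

The open loop has two poles at the origin → type 2 system. By superposition:
  • 3: tracked with zero error.
  • 10t^2: e_ss = 20/K_a with K_a=10/9 → 18.
Total e_ss = 18.

18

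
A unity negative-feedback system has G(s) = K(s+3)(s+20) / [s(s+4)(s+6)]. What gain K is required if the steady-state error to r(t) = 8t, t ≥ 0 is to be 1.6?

2

One free integrator in G(s): this is a type 1 system.
K_v = lim_{s→0} s·G(s) = K·3·20 / (4·6) = 2.5·K.
e_ss = 8/K_v = 1.6 ⇒ K_v = 5 ⇒ K = 5/2.5 = 2.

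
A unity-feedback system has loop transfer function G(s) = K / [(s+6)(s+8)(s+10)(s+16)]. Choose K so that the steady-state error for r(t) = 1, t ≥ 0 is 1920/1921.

4

G(s) has no factors of s in the denominator, so the system is type 0.
K_p = lim_{s→0} G(s) = K / (6·8·10·16) = (1/7680)·K.
e_ss = 1/(1 + K_p) = 1920/1921 ⇒ 1 + (1/7680)·K = 1921/1920 ⇒ K = 4.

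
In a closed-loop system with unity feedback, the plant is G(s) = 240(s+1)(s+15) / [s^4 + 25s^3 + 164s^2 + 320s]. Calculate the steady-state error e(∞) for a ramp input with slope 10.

8/9

Factoring s from the denominator leaves a polynomial with constant term 320, so the system is type 1.
K_v = lim_{s→0} s·G(s) = 240·1·15 / 320 = 11.25.
e_ss = 10/K_v = 10/11.25 = 8/9.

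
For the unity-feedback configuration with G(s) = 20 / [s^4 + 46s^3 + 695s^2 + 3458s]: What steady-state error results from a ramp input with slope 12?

2074.8

Lowest-order denominator term is 3458s, so the open loop has 1 pole at the origin → type 1 system.
K_v = lim_{s→0} s·G(s) = 20 / 3458 = 10/1729.
e_ss = 12/K_v = 12/(10/1729) = 2074.8.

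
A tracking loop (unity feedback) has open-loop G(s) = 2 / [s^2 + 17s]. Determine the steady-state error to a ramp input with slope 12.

Lowest-order denominator term is 17s, so the open loop has 1 pole at the origin → type 1 system.
K_v = lim_{s→0} s·G(s) = 2 / 17 = 2/17.
e_ss = 12/K_v = 12/(2/17) = 102.

102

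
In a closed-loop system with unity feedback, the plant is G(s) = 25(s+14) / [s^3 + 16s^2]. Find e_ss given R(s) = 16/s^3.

128/175

Factoring s^2 from the denominator leaves a polynomial with constant term 16, so the system is type 2.
K_a = lim_{s→0} s^2·G(s) = 25·14 / 16 = 21.875.
r(t) = 8t^2 gives R(s) = 16/s^3.
e_ss = 16/K_a = 16/21.875 = 128/175.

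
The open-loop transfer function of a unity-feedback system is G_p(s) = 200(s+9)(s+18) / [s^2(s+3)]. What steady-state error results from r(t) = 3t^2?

System type = 2 (two poles at s=0).
K_a = lim_{s→0} s^2·G_p(s) = 200·9·18 / (3) = 10800.
r(t) = 3t^2 gives R(s) = 6/s^3.
e_ss = 6/K_a = 6/10800 = 1/1800.

1/1800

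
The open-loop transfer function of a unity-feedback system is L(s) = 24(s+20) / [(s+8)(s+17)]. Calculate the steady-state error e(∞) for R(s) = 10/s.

System type = 0 (no poles at s=0).
K_p = lim_{s→0} L(s) = 24·20 / (8·17) = 60/17.
e_ss = 10/(1 + K_p) = 10/(77/17) = 170/77.

170/77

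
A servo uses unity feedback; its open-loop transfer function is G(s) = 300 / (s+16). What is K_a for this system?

System type = 0 (no poles at s=0).
K_a = lim_{s→0} s^2·G(s) = 0 (the extra factor of s kills the finite limit).

0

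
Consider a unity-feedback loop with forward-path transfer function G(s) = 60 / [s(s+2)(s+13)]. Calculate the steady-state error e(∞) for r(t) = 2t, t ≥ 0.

System type = 1 (one pole at s=0).
K_v = lim_{s→0} s·G(s) = 60 / (2·13) = 30/13.
e_ss = 2/K_v = 2/(30/13) = 13/15.

13/15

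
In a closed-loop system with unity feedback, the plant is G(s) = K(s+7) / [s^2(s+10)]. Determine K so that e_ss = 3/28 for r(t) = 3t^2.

System type = 2 (two poles at s=0).
K_a = lim_{s→0} s^2·G(s) = K·7 / (10) = 0.7·K.
e_ss = 6/K_a = 3/28 ⇒ K_a = 56 ⇒ K = 56/0.7 = 80.

80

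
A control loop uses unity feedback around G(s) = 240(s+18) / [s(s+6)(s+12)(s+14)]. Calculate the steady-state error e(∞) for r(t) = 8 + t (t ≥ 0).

7/30

The open loop has one pole at the origin → type 1 system. Taking each input component in turn:
  • 8: tracked with zero error.
  • t: e_ss = 1/K_v with K_v=30/7 → 7/30.
Total e_ss = 7/30.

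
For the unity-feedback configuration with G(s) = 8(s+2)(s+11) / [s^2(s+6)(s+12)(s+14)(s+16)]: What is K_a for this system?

G(s) has two factors of s in the denominator, so the system is type 2.
K_a = lim_{s→0} s^2·G(s) = 8·2·11 / (6·12·14·16) = 11/1008.

11/1008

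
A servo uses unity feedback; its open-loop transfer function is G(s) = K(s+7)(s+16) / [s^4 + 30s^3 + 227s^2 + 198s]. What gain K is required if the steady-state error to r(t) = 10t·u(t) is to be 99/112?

20

Factoring s from the denominator leaves a polynomial with constant term 198, so the system is type 1.
K_v = lim_{s→0} s·G(s) = K·7·16 / 198 = (56/99)·K.
e_ss = 10/K_v = 99/112 ⇒ K_v = 1120/99 ⇒ K = (1120/99)/(56/99) = 20.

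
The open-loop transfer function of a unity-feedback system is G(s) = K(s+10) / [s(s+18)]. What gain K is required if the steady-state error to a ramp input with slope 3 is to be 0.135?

One free integrator in G(s): this is a type 1 system.
K_v = lim_{s→0} s·G(s) = K·10 / (18) = (5/9)·K.
e_ss = 3/K_v = 0.135 ⇒ K_v = 200/9 ⇒ K = (200/9)/(5/9) = 40.

40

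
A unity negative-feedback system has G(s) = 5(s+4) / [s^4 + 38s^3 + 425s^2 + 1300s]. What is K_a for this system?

0

Factoring s from the denominator leaves a polynomial with constant term 1300, so the system is type 1.
K_a = lim_{s→0} s^2·G(s) = 0 (the extra factor of s kills the finite limit).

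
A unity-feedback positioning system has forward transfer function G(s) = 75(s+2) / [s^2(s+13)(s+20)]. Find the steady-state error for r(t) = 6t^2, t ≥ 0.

Two free integrators in G(s): this is a type 2 system.
K_a = lim_{s→0} s^2·G(s) = 75·2 / (13·20) = 15/26.
r(t) = 6t^2 gives R(s) = 12/s^3.
e_ss = 12/K_a = 12/(15/26) = 20.8.

20.8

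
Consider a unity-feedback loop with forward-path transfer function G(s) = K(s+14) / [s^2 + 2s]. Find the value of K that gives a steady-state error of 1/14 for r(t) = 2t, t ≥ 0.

The denominator has no term below 2s — 1 pole at s=0, type 1.
K_v = lim_{s→0} s·G(s) = K·14 / 2 = 7·K.
e_ss = 2/K_v = 1/14 ⇒ K_v = 28 ⇒ K = 28/7 = 4.

4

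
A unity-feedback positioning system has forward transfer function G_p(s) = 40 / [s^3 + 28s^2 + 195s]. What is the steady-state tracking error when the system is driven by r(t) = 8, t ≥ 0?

0

Lowest-order denominator term is 195s, so the open loop has 1 pole at the origin → type 1 system.
A type-1 system has K_p = ∞, so it tracks a step input with zero steady-state error.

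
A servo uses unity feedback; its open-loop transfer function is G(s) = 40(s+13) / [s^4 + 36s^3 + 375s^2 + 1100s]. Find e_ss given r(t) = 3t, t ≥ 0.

165/26

The denominator has no term below 1100s — 1 pole at s=0, type 1.
K_v = lim_{s→0} s·G(s) = 40·13 / 1100 = 26/55.
e_ss = 3/K_v = 3/(26/55) = 165/26.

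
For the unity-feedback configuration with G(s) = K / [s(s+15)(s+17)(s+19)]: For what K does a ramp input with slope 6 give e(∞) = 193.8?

150

The open loop has one pole at the origin → type 1 system.
K_v = lim_{s→0} s·G(s) = K / (15·17·19) = (1/4845)·K.
e_ss = 6/K_v = 193.8 ⇒ K_v = 10/323 ⇒ K = (10/323)/(1/4845) = 150.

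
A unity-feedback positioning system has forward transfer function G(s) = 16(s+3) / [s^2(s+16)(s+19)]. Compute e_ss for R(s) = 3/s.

Two free integrators in G(s): this is a type 2 system.
K_p = ∞ for a type-2 system; e_ss to a step is zero.

0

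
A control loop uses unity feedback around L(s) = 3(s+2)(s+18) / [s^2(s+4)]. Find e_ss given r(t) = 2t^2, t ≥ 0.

4/27

The open loop has two poles at the origin → type 2 system.
K_a = lim_{s→0} s^2·L(s) = 3·2·18 / (4) = 27.
r(t) = 2t^2 gives R(s) = 4/s^3.
e_ss = 4/K_a = 4/27.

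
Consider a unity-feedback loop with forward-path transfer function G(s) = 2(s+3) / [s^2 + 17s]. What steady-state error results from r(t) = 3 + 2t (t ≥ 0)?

17/3

The denominator has no term below 17s — 1 pole at s=0, type 1. Taking each input component in turn:
  • 3: tracked with zero error.
  • 2t: e_ss = 2/K_v with K_v=6/17 → 17/3.
Total e_ss = 17/3.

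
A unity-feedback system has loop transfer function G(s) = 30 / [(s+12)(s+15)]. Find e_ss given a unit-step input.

6/7

No free integrators in G(s): this is a type 0 system.
K_p = lim_{s→0} G(s) = 30 / (12·15) = 1/6.
e_ss = 1/(1 + K_p) = 1/(7/6) = 6/7.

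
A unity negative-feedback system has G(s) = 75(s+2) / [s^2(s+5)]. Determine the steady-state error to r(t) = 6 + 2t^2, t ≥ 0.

System type = 2 (two poles at s=0). By superposition:
  • 6: tracked with zero error.
  • 2t^2: e_ss = 4/K_a with K_a=30 → 2/15.
Total e_ss = 2/15.

2/15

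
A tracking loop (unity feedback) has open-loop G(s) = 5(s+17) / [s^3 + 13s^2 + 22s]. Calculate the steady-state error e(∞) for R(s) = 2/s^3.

Lowest-order denominator term is 22s, so the open loop has 1 pole at the origin → type 1 system.
K_a = lim_{s→0} s^2·G(s) = 0; the steady-state error to this parabolic input grows without bound.

infinity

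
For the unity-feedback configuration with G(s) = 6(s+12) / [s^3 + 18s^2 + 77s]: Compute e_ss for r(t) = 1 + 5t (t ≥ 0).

Factoring s from the denominator leaves a polynomial with constant term 77, so the system is type 1. Treating each term separately:
  • 1: tracked with zero error.
  • 5t: e_ss = 5/K_v with K_v=72/77 → 385/72.
Total e_ss = 385/72.

385/72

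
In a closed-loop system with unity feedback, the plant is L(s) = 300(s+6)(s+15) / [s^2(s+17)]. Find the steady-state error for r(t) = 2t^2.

The open loop has two poles at the origin → type 2 system.
K_a = lim_{s→0} s^2·L(s) = 300·6·15 / (17) = 27000/17.
r(t) = 2t^2 gives R(s) = 4/s^3.
e_ss = 4/K_a = 4/(27000/17) = 17/6750.

17/6750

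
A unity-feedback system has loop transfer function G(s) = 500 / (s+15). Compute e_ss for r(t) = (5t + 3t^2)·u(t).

infinity

G(s) has no factors of s in the denominator, so the system is type 0. Taking each input component in turn:
  • 5t: a type-0 system cannot track it, e_ss → ∞.
  • 3t^2: a type-0 system cannot track it, e_ss → ∞.
The unbounded component dominates.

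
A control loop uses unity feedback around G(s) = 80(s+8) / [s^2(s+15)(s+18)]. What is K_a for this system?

System type = 2 (two poles at s=0).
K_a = lim_{s→0} s^2·G(s) = 80·8 / (15·18) = 64/27.

64/27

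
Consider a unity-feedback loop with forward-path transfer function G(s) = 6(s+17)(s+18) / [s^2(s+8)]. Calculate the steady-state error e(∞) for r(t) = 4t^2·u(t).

Two free integrators in G(s): this is a type 2 system.
K_a = lim_{s→0} s^2·G(s) = 6·17·18 / (8) = 229.5.
r(t) = 4t^2 gives R(s) = 8/s^3.
e_ss = 8/K_a = 8/229.5 = 16/459.

16/459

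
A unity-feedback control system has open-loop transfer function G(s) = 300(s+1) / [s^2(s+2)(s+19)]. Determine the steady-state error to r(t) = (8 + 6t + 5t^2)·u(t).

19/15

The open loop has two poles at the origin → type 2 system. By superposition:
  • 8: tracked with zero error.
  • 6t: tracked with zero error.
  • 5t^2: e_ss = 10/K_a with K_a=150/19 → 19/15.
Total e_ss = 19/15.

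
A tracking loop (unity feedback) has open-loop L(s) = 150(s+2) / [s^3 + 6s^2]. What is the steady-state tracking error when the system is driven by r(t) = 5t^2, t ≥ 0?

0.2

Factoring s^2 from the denominator leaves a polynomial with constant term 6, so the system is type 2.
K_a = lim_{s→0} s^2·L(s) = 150·2 / 6 = 50.
r(t) = 5t^2 gives R(s) = 10/s^3.
e_ss = 10/K_a = 10/50 = 0.2.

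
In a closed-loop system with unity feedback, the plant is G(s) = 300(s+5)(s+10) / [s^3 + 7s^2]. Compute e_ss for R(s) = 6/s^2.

0

Factoring s^2 from the denominator leaves a polynomial with constant term 7, so the system is type 2.
A type-2 system has K_v = ∞, so it tracks a ramp input with zero steady-state error.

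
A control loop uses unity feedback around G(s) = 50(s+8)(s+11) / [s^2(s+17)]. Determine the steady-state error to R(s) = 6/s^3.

The open loop has two poles at the origin → type 2 system.
K_a = lim_{s→0} s^2·G(s) = 50·8·11 / (17) = 4400/17.
r(t) = 3t^2 gives R(s) = 6/s^3.
e_ss = 6/K_a = 6/(4400/17) = 51/2200.

51/2200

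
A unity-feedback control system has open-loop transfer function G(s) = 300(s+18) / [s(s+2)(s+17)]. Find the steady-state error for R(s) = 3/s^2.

The open loop has one pole at the origin → type 1 system.
K_v = lim_{s→0} s·G(s) = 300·18 / (2·17) = 2700/17.
e_ss = 3/K_v = 3/(2700/17) = 17/900.

17/900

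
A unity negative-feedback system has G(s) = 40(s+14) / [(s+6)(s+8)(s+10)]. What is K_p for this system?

The open loop has no poles at the origin → type 0 system.
K_p = lim_{s→0} G(s) = 40·14 / (6·8·10) = 7/6.

7/6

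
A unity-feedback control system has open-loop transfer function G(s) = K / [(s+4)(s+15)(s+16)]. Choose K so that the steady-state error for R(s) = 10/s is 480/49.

20

System type = 0 (no poles at s=0).
K_p = lim_{s→0} G(s) = K / (4·15·16) = (1/960)·K.
e_ss = 10/(1 + K_p) = 480/49 ⇒ 1 + (1/960)·K = 49/48 ⇒ K = 20.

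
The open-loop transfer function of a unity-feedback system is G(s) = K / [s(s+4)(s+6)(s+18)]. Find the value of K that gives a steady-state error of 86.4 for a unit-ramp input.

5

The open loop has one pole at the origin → type 1 system.
K_v = lim_{s→0} s·G(s) = K / (4·6·18) = (1/432)·K.
e_ss = 1/K_v = 86.4 ⇒ K_v = 5/432 ⇒ K = (5/432)/(1/432) = 5.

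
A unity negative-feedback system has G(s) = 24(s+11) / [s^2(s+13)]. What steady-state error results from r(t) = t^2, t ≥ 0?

13/132

Two free integrators in G(s): this is a type 2 system.
K_a = lim_{s→0} s^2·G(s) = 24·11 / (13) = 264/13.
r(t) = t^2 gives R(s) = 2/s^3.
e_ss = 2/K_a = 2/(264/13) = 13/132.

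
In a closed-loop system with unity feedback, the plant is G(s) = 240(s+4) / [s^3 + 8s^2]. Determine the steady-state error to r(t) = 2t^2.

1/30

The denominator has no term below 8s^2 — 2 poles at s=0, type 2.
K_a = lim_{s→0} s^2·G(s) = 240·4 / 8 = 120.
r(t) = 2t^2 gives R(s) = 4/s^3.
e_ss = 4/K_a = 4/120 = 1/30.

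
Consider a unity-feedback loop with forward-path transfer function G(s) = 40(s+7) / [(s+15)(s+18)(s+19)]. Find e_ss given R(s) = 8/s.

G(s) has no factors of s in the denominator, so the system is type 0.
K_p = lim_{s→0} G(s) = 40·7 / (15·18·19) = 28/513.
e_ss = 8/(1 + K_p) = 8/(541/513) = 4104/541.

4104/541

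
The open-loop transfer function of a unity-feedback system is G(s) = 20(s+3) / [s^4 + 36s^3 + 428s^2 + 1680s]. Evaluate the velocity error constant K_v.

Factoring s from the denominator leaves a polynomial with constant term 1680, so the system is type 1.
K_v = lim_{s→0} s·G(s) = 20·3 / 1680 = 1/28.

1/28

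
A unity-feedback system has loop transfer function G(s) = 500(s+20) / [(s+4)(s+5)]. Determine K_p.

500

System type = 0 (no poles at s=0).
K_p = lim_{s→0} G(s) = 500·20 / (4·5) = 500.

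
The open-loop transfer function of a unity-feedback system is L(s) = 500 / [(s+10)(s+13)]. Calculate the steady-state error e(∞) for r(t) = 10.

No free integrators in L(s): this is a type 0 system.
K_p = lim_{s→0} L(s) = 500 / (10·13) = 50/13.
e_ss = 10/(1 + K_p) = 10/(63/13) = 130/63.

130/63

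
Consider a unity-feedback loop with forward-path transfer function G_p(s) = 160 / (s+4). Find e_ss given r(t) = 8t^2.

No free integrators in G_p(s): this is a type 0 system.
K_a = lim_{s→0} s^2·G_p(s) = 0; the steady-state error to this parabolic input grows without bound.

infinity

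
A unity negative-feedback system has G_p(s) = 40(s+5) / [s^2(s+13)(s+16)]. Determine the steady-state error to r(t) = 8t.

0

G_p(s) has two factors of s in the denominator, so the system is type 2.
K_v = ∞ for a type-2 system; e_ss to a ramp is zero.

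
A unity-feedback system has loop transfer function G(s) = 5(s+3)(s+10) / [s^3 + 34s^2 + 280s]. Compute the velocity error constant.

15/28

The denominator has no term below 280s — 1 pole at s=0, type 1.
K_v = lim_{s→0} s·G(s) = 5·3·10 / 280 = 15/28.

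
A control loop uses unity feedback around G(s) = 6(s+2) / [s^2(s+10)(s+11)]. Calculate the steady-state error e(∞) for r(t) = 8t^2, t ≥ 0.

System type = 2 (two poles at s=0).
K_a = lim_{s→0} s^2·G(s) = 6·2 / (10·11) = 6/55.
r(t) = 8t^2 gives R(s) = 16/s^3.
e_ss = 16/K_a = 16/(6/55) = 440/3.

440/3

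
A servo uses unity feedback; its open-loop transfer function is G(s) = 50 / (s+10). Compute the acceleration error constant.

0

System type = 0 (no poles at s=0).
K_a = lim_{s→0} s^2·G(s) = 0 (the extra factor of s kills the finite limit).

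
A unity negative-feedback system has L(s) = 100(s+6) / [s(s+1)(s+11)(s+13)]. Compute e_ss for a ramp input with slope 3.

0.715

One free integrator in L(s): this is a type 1 system.
K_v = lim_{s→0} s·L(s) = 100·6 / (1·11·13) = 600/143.
e_ss = 3/K_v = 3/(600/143) = 0.715.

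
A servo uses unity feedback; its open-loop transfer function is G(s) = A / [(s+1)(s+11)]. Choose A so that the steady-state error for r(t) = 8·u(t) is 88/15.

4

No free integrators in G(s): this is a type 0 system.
K_p = lim_{s→0} G(s) = A / (1·11) = (1/11)·A.
e_ss = 8/(1 + K_p) = 88/15 ⇒ 1 + (1/11)·A = 15/11 ⇒ A = 4.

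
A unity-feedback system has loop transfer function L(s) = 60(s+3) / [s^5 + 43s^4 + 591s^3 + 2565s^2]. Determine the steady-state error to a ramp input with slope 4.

The denominator has no term below 2565s^2 — 2 poles at s=0, type 2.
K_v = ∞ for a type-2 system; e_ss to a ramp is zero.

0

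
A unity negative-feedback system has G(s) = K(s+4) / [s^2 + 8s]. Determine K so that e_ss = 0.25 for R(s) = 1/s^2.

8

Lowest-order denominator term is 8s, so the open loop has 1 pole at the origin → type 1 system.
K_v = lim_{s→0} s·G(s) = K·4 / 8 = 0.5·K.
e_ss = 1/K_v = 0.25 ⇒ K_v = 4 ⇒ K = 4/0.5 = 8.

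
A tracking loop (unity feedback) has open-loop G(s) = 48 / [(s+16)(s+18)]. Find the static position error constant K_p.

No free integrators in G(s): this is a type 0 system.
K_p = lim_{s→0} G(s) = 48 / (16·18) = 1/6.

1/6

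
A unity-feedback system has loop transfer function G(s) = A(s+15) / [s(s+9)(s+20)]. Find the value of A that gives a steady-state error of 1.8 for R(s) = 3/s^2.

20

System type = 1 (one pole at s=0).
K_v = lim_{s→0} s·G(s) = A·15 / (9·20) = (1/12)·A.
e_ss = 3/K_v = 1.8 ⇒ K_v = 5/3 ⇒ A = (5/3)/(1/12) = 20.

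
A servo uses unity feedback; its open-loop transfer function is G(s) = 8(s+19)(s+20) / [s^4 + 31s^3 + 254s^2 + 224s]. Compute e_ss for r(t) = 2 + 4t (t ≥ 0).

Lowest-order denominator term is 224s, so the open loop has 1 pole at the origin → type 1 system. Taking each input component in turn:
  • 2: tracked with zero error.
  • 4t: e_ss = 4/K_v with K_v=95/7 → 28/95.
Total e_ss = 28/95.

28/95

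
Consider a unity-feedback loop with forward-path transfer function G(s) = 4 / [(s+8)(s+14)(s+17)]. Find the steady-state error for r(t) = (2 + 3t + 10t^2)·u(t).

System type = 0 (no poles at s=0). Treating each term separately:
  • 2: e_ss = 2/(1+K_p) with K_p=1/476 → 952/477.
  • 3t: a type-0 system cannot track it, e_ss → ∞.
  • 10t^2: a type-0 system cannot track it, e_ss → ∞.
The unbounded component dominates.

infinity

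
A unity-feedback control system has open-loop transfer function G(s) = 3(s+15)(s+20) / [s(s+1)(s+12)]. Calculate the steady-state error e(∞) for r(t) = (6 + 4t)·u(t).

One free integrator in G(s): this is a type 1 system. By superposition:
  • 6: tracked with zero error.
  • 4t: e_ss = 4/K_v with K_v=75 → 4/75.
Total e_ss = 4/75.

4/75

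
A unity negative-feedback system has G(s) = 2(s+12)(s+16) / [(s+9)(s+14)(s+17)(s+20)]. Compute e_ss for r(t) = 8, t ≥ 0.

The open loop has no poles at the origin → type 0 system.
K_p = lim_{s→0} G(s) = 2·12·16 / (9·14·17·20) = 16/1785.
e_ss = 8/(1 + K_p) = 8/(1801/1785) = 14280/1801.

14280/1801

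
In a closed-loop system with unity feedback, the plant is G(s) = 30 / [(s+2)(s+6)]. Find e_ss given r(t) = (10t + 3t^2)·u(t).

infinity

The open loop has no poles at the origin → type 0 system. By superposition:
  • 10t: a type-0 system cannot track it, e_ss → ∞.
  • 3t^2: a type-0 system cannot track it, e_ss → ∞.
The unbounded component dominates.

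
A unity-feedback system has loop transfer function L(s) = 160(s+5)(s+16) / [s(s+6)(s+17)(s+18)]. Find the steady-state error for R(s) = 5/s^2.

The open loop has one pole at the origin → type 1 system.
K_v = lim_{s→0} s·L(s) = 160·5·16 / (6·17·18) = 3200/459.
e_ss = 5/K_v = 5/(3200/459) = 459/640.

459/640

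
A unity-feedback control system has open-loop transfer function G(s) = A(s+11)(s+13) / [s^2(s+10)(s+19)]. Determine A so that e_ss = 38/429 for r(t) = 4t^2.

120

The open loop has two poles at the origin → type 2 system.
K_a = lim_{s→0} s^2·G(s) = A·11·13 / (10·19) = (143/190)·A.
e_ss = 8/K_a = 38/429 ⇒ K_a = 1716/19 ⇒ A = (1716/19)/(143/190) = 120.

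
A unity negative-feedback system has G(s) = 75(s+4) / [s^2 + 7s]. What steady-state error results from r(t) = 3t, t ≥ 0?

0.07

Lowest-order denominator term is 7s, so the open loop has 1 pole at the origin → type 1 system.
K_v = lim_{s→0} s·G(s) = 75·4 / 7 = 300/7.
e_ss = 3/K_v = 3/(300/7) = 0.07.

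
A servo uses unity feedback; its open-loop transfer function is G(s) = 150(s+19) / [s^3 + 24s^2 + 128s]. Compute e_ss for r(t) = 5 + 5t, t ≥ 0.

64/285

Lowest-order denominator term is 128s, so the open loop has 1 pole at the origin → type 1 system. By superposition:
  • 5: tracked with zero error.
  • 5t: e_ss = 5/K_v with K_v=1425/64 → 64/285.
Total e_ss = 64/285.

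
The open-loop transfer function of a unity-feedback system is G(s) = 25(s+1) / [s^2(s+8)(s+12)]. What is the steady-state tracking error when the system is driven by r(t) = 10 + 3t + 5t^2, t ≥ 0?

38.4

System type = 2 (two poles at s=0). Taking each input component in turn:
  • 10: tracked with zero error.
  • 3t: tracked with zero error.
  • 5t^2: e_ss = 10/K_a with K_a=25/96 → 38.4.
Total e_ss = 38.4.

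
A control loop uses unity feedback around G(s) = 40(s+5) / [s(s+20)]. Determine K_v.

10

One free integrator in G(s): this is a type 1 system.
K_v = lim_{s→0} s·G(s) = 40·5 / (20) = 10.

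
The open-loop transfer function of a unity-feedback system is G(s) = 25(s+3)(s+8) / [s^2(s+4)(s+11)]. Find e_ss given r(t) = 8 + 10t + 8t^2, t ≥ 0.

88/75

System type = 2 (two poles at s=0). Treating each term separately:
  • 8: tracked with zero error.
  • 10t: tracked with zero error.
  • 8t^2: e_ss = 16/K_a with K_a=150/11 → 88/75.
Total e_ss = 88/75.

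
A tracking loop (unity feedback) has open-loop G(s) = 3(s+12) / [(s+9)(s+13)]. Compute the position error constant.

4/13

System type = 0 (no poles at s=0).
K_p = lim_{s→0} G(s) = 3·12 / (9·13) = 4/13.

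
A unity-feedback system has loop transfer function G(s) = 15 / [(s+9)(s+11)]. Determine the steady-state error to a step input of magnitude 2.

33/19

System type = 0 (no poles at s=0).
K_p = lim_{s→0} G(s) = 15 / (9·11) = 5/33.
e_ss = 2/(1 + K_p) = 2/(38/33) = 33/19.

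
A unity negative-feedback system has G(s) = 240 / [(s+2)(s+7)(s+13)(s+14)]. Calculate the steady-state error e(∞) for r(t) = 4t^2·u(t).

No free integrators in G(s): this is a type 0 system.
K_a = lim_{s→0} s^2·G(s) = 0; the steady-state error to this parabolic input grows without bound.

infinity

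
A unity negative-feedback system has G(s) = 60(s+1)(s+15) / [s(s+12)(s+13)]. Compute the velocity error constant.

75/13

The open loop has one pole at the origin → type 1 system.
K_v = lim_{s→0} s·G(s) = 60·1·15 / (12·13) = 75/13.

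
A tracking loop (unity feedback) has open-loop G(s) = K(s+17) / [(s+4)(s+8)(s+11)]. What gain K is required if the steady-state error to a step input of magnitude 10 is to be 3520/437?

The open loop has no poles at the origin → type 0 system.
K_p = lim_{s→0} G(s) = K·17 / (4·8·11) = (17/352)·K.
e_ss = 10/(1 + K_p) = 3520/437 ⇒ 1 + (17/352)·K = 437/352 ⇒ K = 5.

5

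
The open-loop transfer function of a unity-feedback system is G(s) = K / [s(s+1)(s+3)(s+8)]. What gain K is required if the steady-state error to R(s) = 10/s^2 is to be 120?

2

G(s) has one factor of s in the denominator, so the system is type 1.
K_v = lim_{s→0} s·G(s) = K / (1·3·8) = (1/24)·K.
e_ss = 10/K_v = 120 ⇒ K_v = 1/12 ⇒ K = (1/12)/(1/24) = 2.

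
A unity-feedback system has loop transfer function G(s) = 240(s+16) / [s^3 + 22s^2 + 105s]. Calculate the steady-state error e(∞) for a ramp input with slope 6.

21/128

Factoring s from the denominator leaves a polynomial with constant term 105, so the system is type 1.
K_v = lim_{s→0} s·G(s) = 240·16 / 105 = 256/7.
e_ss = 6/K_v = 6/(256/7) = 21/128.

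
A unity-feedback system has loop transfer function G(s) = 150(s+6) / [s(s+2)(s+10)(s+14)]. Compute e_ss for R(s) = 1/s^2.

14/45

G(s) has one factor of s in the denominator, so the system is type 1.
K_v = lim_{s→0} s·G(s) = 150·6 / (2·10·14) = 45/14.
e_ss = 1/K_v = 1/(45/14) = 14/45.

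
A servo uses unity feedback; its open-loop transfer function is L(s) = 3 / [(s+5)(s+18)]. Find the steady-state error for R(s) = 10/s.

The open loop has no poles at the origin → type 0 system.
K_p = lim_{s→0} L(s) = 3 / (5·18) = 1/30.
e_ss = 10/(1 + K_p) = 10/(31/30) = 300/31.

300/31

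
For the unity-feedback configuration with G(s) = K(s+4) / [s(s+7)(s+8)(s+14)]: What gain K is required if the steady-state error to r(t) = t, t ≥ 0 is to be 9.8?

The open loop has one pole at the origin → type 1 system.
K_v = lim_{s→0} s·G(s) = K·4 / (7·8·14) = (1/196)·K.
e_ss = 1/K_v = 9.8 ⇒ K_v = 5/49 ⇒ K = (5/49)/(1/196) = 20.

20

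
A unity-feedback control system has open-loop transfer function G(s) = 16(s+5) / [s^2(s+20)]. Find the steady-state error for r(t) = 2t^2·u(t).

The open loop has two poles at the origin → type 2 system.
K_a = lim_{s→0} s^2·G(s) = 16·5 / (20) = 4.
r(t) = 2t^2 gives R(s) = 4/s^3.
e_ss = 4/K_a = 4/4 = 1.

1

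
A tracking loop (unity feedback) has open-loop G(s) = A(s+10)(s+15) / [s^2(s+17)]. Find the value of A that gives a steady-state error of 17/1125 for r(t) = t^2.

15

System type = 2 (two poles at s=0).
K_a = lim_{s→0} s^2·G(s) = A·10·15 / (17) = (150/17)·A.
e_ss = 2/K_a = 17/1125 ⇒ K_a = 2250/17 ⇒ A = (2250/17)/(150/17) = 15.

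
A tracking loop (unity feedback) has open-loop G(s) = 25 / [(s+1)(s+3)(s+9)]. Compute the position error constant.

G(s) has no factors of s in the denominator, so the system is type 0.
K_p = lim_{s→0} G(s) = 25 / (1·3·9) = 25/27.

25/27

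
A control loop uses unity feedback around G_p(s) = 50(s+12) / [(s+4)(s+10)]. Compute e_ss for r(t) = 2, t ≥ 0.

0.125

No free integrators in G_p(s): this is a type 0 system.
K_p = lim_{s→0} G_p(s) = 50·12 / (4·10) = 15.
e_ss = 2/(1 + K_p) = 2/16 = 0.125.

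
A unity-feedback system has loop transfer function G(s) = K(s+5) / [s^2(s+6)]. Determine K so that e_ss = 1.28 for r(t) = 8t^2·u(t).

15

G(s) has two factors of s in the denominator, so the system is type 2.
K_a = lim_{s→0} s^2·G(s) = K·5 / (6) = (5/6)·K.
e_ss = 16/K_a = 1.28 ⇒ K_a = 12.5 ⇒ K = 12.5/(5/6) = 15.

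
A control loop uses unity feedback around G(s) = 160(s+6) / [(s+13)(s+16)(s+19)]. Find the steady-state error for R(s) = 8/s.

G(s) has no factors of s in the denominator, so the system is type 0.
K_p = lim_{s→0} G(s) = 160·6 / (13·16·19) = 60/247.
e_ss = 8/(1 + K_p) = 8/(307/247) = 1976/307.

1976/307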